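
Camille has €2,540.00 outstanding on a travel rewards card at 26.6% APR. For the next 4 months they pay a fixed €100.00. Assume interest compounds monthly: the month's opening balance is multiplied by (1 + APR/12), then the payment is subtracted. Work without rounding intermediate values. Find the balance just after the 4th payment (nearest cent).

Monthly rate r = 26.6%/12 = 2.21667% = 0.0221667.
Each month: B ← B·(1+r) − €100.00.
Month 1: interest €56.30; balance after payment €2,496.30.
Month 2: interest €55.33; balance after payment €2,451.64.
Month 3: interest €54.34; balance after payment €2,405.98.
Month 4: interest €53.33; balance after payment €2,359.32.

€2,359.32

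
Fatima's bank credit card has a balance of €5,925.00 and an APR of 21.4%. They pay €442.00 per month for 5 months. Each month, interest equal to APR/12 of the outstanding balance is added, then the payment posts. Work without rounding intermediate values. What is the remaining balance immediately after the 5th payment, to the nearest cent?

Monthly rate r = 21.4%/12 = 1.78333% = 0.0178333.
Each month: B ← B·(1+r) − €442.00.
Month 1: interest €105.66; balance after payment €5,588.66.
Month 2: interest €99.66; balance after payment €5,246.33.
Month 3: interest €93.56; balance after payment €4,897.89.
Month 4: interest €87.35; balance after payment €4,543.23.
Month 5: interest €81.02; balance after payment €4,182.25.

€4,182.25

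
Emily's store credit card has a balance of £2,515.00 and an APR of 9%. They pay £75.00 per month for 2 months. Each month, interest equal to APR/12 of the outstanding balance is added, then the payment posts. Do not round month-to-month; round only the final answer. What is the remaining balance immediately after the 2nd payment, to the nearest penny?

£2,402.30

Monthly rate r = 9%/12 = 0.75% = 0.0075.
Each month: B ← B·(1+r) − £75.00.
Month 1: interest £18.86; balance after payment £2,458.86.
Month 2: interest £18.44; balance after payment £2,402.30.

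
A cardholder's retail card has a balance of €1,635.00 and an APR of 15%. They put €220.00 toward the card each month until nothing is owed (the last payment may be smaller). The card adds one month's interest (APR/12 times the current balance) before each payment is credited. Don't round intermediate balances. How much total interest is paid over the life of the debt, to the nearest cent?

Monthly rate r = 15%/12 = 1.25% = 0.0125.
Payoff takes n = ⌈−ln(1 − rB₀/P)/ln(1+r)⌉ = ⌈7.849⌉ = 8 payments; the last is €186.88.
Total paid = 7·€220.00 + €186.88 = €1,726.88.
Total interest = total paid − principal = €1,726.88 − €1,635.00 = €91.88.

€91.88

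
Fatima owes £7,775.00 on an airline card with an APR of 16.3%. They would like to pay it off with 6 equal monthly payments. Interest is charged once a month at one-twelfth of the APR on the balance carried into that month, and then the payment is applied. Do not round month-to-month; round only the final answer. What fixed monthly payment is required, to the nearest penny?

£1,358.13

Monthly rate r = 16.3%/12 = 1.35833% = 0.0135833.
Level-payment amortization: P = B₀·r / (1 − (1+r)^(−n)) = 7775.00·0.0135833 / (1 − 1.01358^(−6)).
Denominator 1 − (1+r)^(−6) = 0.0777615267.
P = 105.61 / 0.0777615267 ≈ 1358.13.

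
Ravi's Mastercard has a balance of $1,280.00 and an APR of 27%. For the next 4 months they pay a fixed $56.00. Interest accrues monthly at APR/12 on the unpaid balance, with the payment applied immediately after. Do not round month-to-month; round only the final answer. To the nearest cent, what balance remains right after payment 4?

$1,167.47

Monthly rate r = 27%/12 = 2.25% = 0.0225.
Each month: B ← B·(1+r) − $56.00.
Month 1: interest $28.80; balance after payment $1,252.80.
Month 2: interest $28.19; balance after payment $1,224.99.
Month 3: interest $27.56; balance after payment $1,196.55.
Month 4: interest $26.92; balance after payment $1,167.47.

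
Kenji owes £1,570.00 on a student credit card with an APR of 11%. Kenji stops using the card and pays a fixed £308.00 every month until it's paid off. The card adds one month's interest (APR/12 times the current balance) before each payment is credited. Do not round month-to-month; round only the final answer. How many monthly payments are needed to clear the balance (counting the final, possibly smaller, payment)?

Monthly rate r = 11%/12 = 0.916667% = 0.00916667.
Recurrence: B ← B·(1+r) − £308.00.
Month 1: interest £14.39; balance after payment £1,276.39.
Month 2: interest £11.70; balance after payment £980.09.
Month 3: interest £8.98; balance after payment £681.08.
Month 4: interest £6.24; balance after payment £379.32.
Month 5: interest £3.48; balance after payment £74.80.
Month 6: interest £0.69; balance after payment £0.00.

6 months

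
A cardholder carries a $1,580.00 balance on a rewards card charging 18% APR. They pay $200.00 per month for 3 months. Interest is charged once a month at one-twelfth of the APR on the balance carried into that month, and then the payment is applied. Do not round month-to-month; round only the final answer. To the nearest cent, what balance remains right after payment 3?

$1,043.13

Monthly rate r = 18%/12 = 1.5% = 0.015.
Each month: B ← B·(1+r) − $200.00.
Month 1: interest $23.70; balance after payment $1,403.70.
Month 2: interest $21.06; balance after payment $1,224.76.
Month 3: interest $18.37; balance after payment $1,043.13.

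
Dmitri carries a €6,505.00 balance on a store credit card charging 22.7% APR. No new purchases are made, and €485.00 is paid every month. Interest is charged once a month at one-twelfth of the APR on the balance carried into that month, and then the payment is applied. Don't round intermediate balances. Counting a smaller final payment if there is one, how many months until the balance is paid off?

16 payments

Monthly rate r = 22.7%/12 = 1.89167% = 0.0189167.
Recurrence: B ← B·(1+r) − €485.00.
Month 1: interest €123.05; balance after payment €6,143.05.
Month 2: interest €116.21; balance after payment €5,774.26.
Closed form: n = −ln(1 − rB₀/P)/ln(1+r) = −ln(0.74628)/ln(1.01892) ≈ 15.616, so the balance reaches zero during payment 16.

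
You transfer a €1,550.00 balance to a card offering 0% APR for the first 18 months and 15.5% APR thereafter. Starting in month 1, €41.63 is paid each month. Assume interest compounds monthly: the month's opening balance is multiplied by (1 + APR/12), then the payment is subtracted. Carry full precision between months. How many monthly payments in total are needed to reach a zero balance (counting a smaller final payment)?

Promo months 1–18 at r₀ = 0%/12 = 0; months 19+ at r₁ = 15.5%/12 = 0.0129167.
After month 18 (no interest yet): B = €1,550.00 − 18·€41.63 = €800.66.
Then at r₁ with €41.63/mo: n₂ = −ln(1 − r₁·B/P)/ln(1+r₁) ≈ 22.25 → 23 more payments.

41 months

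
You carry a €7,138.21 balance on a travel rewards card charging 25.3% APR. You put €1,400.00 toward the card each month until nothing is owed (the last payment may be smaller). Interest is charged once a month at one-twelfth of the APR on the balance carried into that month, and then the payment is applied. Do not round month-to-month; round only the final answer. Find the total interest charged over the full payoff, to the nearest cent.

Monthly rate r = 25.3%/12 = 2.10833% = 0.0210833.
Payoff takes n = ⌈−ln(1 − rB₀/P)/ln(1+r)⌉ = ⌈5.451⌉ = 6 payments; the last is €634.75.
Total paid = 5·€1,400.00 + €634.75 = €7,634.75.
Total interest = total paid − principal = €7,634.75 − €7,138.21 = €496.54.

€496.54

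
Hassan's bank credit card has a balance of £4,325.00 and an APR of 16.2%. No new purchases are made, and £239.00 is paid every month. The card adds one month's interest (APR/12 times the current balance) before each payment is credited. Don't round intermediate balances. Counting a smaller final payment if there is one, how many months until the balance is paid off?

21 payments

Monthly rate r = 16.2%/12 = 1.35% = 0.0135.
Recurrence: B ← B·(1+r) − £239.00.
Month 1: interest £58.39; balance after payment £4,144.39.
Month 2: interest £55.95; balance after payment £3,961.34.
Closed form: n = −ln(1 − rB₀/P)/ln(1+r) = −ln(0.7557)/ln(1.0135) ≈ 20.889, so the balance reaches zero during payment 21.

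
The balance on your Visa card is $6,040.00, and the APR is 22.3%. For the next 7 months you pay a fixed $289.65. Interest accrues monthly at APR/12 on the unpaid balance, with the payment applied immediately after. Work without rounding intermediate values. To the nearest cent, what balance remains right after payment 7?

Monthly rate r = 22.3%/12 = 1.85833% = 0.0185833.
Each month: B ← B·(1+r) − $289.65.
Month 1: interest $112.24; balance after payment $5,862.59.
Month 2: interest $108.95; balance after payment $5,681.89.
Month 3: interest $105.59; balance after payment $5,497.83.
Month 4: interest $102.17; balance after payment $5,310.35.
Month 5: interest $98.68; balance after payment $5,119.38.
Month 6: interest $95.14; balance after payment $4,924.87.
Month 7: interest $91.52; balance after payment $4,726.74.

$4,726.74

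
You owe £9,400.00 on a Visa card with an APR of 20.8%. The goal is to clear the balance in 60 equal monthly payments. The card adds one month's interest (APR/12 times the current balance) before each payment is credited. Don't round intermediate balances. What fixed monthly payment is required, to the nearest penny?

£253.25

Monthly rate r = 20.8%/12 = 1.73333% = 0.0173333.
Level-payment amortization: P = B₀·r / (1 − (1+r)^(−n)) = 9400.00·0.0173333 / (1 − 1.01733^(−60)).
Denominator 1 − (1+r)^(−60) = 0.643381781.
P = 162.933 / 0.643381781 ≈ 253.25.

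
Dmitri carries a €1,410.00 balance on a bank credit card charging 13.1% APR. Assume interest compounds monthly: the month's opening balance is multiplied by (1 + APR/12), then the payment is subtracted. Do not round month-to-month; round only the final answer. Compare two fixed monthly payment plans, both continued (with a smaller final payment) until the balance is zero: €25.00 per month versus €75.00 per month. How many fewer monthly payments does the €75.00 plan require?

Monthly rate r = 13.1%/12 = 1.09167% = 0.0109167.
At €25.00/mo: n = ⌈−ln(1 − rB₀/P)/ln(1+r)⌉ = 89 payments (last €2.02); total interest = total paid − €1,410.00 = €792.02.
At €75.00/mo: 22 payments (last €11.79); total interest €176.79.
Payments saved = 89 − 22 = 67.

67 fewer payments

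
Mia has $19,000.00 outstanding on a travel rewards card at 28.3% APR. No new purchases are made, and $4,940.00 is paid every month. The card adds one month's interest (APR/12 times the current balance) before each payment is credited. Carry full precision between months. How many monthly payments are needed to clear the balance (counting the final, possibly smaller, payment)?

Monthly rate r = 28.3%/12 = 2.35833% = 0.0235833.
Recurrence: B ← B·(1+r) − $4,940.00.
Month 1: interest $448.08; balance after payment $14,508.08.
Month 2: interest $342.15; balance after payment $9,910.23.
Month 3: interest $233.72; balance after payment $5,203.95.
Month 4: interest $122.73; balance after payment $386.68.
Month 5: interest $9.12; balance after payment $0.00.

5 payments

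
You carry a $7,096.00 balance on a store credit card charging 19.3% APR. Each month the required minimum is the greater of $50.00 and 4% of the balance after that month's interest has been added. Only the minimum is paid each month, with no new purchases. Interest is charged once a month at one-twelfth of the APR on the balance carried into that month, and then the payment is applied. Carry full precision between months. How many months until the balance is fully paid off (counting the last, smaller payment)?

103 months

Monthly rate r = 19.3%/12 = 1.60833% = 0.0160833.
While 4% of the post-interest balance exceeds $50.00, each month B ← (B·(1+r))·(1 − 0.04), i.e. B shrinks by the factor (1+r)·0.96 = 0.97544.
This holds for months 1–71. Entering month 72 the balance is $1,214.10; 4% of the post-interest balance is now below $50.00, so the flat $50.00 minimum applies from here.
From month 72 a fixed $50.00 at rate r clears $1,214.10 in 32 more payments. Total: 71 + 32 = 103 months.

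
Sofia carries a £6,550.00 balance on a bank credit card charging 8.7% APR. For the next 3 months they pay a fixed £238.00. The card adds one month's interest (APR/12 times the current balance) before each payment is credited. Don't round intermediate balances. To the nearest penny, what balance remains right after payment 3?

Monthly rate r = 8.7%/12 = 0.725% = 0.00725.
Each month: B ← B·(1+r) − £238.00.
Month 1: interest £47.49; balance after payment £6,359.49.
Month 2: interest £46.11; balance after payment £6,167.59.
Month 3: interest £44.72; balance after payment £5,974.31.

£5,974.31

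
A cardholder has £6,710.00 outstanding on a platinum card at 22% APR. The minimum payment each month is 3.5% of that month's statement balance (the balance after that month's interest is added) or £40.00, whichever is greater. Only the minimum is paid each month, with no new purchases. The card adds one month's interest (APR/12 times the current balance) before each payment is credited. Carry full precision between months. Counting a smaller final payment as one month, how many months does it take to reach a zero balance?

Monthly rate r = 22%/12 = 1.83333% = 0.0183333.
While 3.5% of the post-interest balance exceeds £40.00, each month B ← (B·(1+r))·(1 − 0.035), i.e. B shrinks by the factor (1+r)·0.965 = 0.98269.
This holds for months 1–103. Entering month 104 the balance is £1,110.97; 3.5% of the post-interest balance is now below £40.00, so the flat £40.00 minimum applies from here.
From month 104 a fixed £40.00 at rate r clears £1,110.97 in 40 more payments. Total: 103 + 40 = 143 months.

143 months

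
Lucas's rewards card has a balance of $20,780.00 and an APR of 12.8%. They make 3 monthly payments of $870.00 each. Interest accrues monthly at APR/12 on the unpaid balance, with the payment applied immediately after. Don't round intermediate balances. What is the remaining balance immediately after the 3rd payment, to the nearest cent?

Monthly rate r = 12.8%/12 = 1.06667% = 0.0106667.
Each month: B ← B·(1+r) − $870.00.
Month 1: interest $221.65; balance after payment $20,131.65.
Month 2: interest $214.74; balance after payment $19,476.39.
Month 3: interest $207.75; balance after payment $18,814.14.

$18,814.14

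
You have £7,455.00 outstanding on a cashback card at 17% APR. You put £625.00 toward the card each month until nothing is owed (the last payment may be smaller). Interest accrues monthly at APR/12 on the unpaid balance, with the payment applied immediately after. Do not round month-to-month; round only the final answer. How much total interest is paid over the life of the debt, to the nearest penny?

£769.53

Monthly rate r = 17%/12 = 1.41667% = 0.0141667.
Payoff takes n = ⌈−ln(1 − rB₀/P)/ln(1+r)⌉ = ⌈13.158⌉ = 14 payments; the last is £99.53.
Total paid = 13·£625.00 + £99.53 = £8,224.53.
Total interest = total paid − principal = £8,224.53 − £7,455.00 = £769.53.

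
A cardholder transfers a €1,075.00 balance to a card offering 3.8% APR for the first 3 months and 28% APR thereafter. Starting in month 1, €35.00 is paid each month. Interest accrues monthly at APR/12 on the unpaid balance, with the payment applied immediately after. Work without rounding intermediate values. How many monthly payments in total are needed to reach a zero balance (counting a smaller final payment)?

Promo months 1–3 at r₀ = 3.8%/12 = 0.00316667; months 4+ at r₁ = 28%/12 = 0.0233333.
After month 3: iterate B ← B·(1+r₀) − €35.00 for 3 months → €979.91.
Then at r₁ with €35.00/mo: n₂ = −ln(1 − r₁·B/P)/ln(1+r₁) ≈ 45.92 → 46 more payments.

49 payments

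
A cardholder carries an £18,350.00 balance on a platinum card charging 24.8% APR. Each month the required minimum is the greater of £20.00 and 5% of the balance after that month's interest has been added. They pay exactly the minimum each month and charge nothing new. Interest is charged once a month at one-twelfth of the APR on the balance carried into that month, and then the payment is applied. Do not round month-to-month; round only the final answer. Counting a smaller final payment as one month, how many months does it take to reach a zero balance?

151 months

Monthly rate r = 24.8%/12 = 2.06667% = 0.0206667.
While 5% of the post-interest balance exceeds £20.00, each month B ← (B·(1+r))·(1 − 0.05), i.e. B shrinks by the factor (1+r)·0.95 = 0.96963.
This holds for months 1–125. Entering month 126 the balance is £388.67; 5% of the post-interest balance is now below £20.00, so the flat £20.00 minimum applies from here.
From month 126 a fixed £20.00 at rate r clears £388.67 in 26 more payments. Total: 125 + 26 = 151 months.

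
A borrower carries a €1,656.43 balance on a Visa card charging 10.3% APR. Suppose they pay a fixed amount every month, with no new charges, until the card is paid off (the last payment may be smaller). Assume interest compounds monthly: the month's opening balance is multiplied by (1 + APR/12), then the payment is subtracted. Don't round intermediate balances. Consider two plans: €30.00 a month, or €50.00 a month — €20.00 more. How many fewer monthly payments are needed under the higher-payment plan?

36 fewer payments

Monthly rate r = 10.3%/12 = 0.858333% = 0.00858333.
At €30.00/mo: n = ⌈−ln(1 − rB₀/P)/ln(1+r)⌉ = 76 payments (last €4.60); total interest = total paid − €1,656.43 = €598.17.
At €50.00/mo: 40 payments (last €7.33); total interest €300.90.
Payments saved = 76 − 40 = 36.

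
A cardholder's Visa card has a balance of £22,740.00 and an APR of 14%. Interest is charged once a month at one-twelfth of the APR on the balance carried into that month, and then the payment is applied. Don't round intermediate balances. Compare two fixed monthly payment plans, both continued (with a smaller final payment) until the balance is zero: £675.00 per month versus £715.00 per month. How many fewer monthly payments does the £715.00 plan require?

4 fewer payments

Monthly rate r = 14%/12 = 1.16667% = 0.0116667.
At £675.00/mo: n = ⌈−ln(1 − rB₀/P)/ln(1+r)⌉ = 44 payments (last £30.70); total interest = total paid − £22,740.00 = £6,315.70.
At £715.00/mo: 40 payments (last £698.84); total interest £5,843.84.
Payments saved = 44 − 40 = 4.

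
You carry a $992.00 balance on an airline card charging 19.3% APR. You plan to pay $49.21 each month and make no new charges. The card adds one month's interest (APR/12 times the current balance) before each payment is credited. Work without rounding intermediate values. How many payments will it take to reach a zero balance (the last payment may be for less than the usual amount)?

Monthly rate r = 19.3%/12 = 1.60833% = 0.0160833.
Recurrence: B ← B·(1+r) − $49.21.
Month 1: interest $15.95; balance after payment $958.74.
Month 2: interest $15.42; balance after payment $924.95.
Closed form: n = −ln(1 − rB₀/P)/ln(1+r) = −ln(0.67578)/ln(1.01608) ≈ 24.561, so the balance reaches zero during payment 25.

25 payments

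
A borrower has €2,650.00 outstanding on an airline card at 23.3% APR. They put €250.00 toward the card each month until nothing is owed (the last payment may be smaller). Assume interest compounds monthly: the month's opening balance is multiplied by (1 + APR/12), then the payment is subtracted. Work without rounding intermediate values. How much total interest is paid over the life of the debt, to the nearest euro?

€346

Monthly rate r = 23.3%/12 = 1.94167% = 0.0194167.
Payoff takes n = ⌈−ln(1 − rB₀/P)/ln(1+r)⌉ = ⌈11.983⌉ = 12 payments; the last is €245.80.
Total paid = 11·€250.00 + €245.80 = €2,995.80.
Total interest = total paid − principal = €2,995.80 − €2,650.00 = €345.80.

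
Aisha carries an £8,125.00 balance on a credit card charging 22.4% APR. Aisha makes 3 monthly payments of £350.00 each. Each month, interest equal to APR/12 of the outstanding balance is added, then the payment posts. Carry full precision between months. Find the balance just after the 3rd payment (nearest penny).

Monthly rate r = 22.4%/12 = 1.86667% = 0.0186667.
Each month: B ← B·(1+r) − £350.00.
Month 1: interest £151.67; balance after payment £7,926.67.
Month 2: interest £147.96; balance after payment £7,724.63.
Month 3: interest £144.19; balance after payment £7,518.82.

£7,518.82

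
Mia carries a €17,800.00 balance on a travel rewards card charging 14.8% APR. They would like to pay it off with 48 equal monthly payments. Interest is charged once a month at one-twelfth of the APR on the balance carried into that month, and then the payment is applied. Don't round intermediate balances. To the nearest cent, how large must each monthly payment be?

Monthly rate r = 14.8%/12 = 1.23333% = 0.0123333.
Level-payment amortization: P = B₀·r / (1 − (1+r)^(−n)) = 17800.00·0.0123333 / (1 − 1.01233^(−48)).
Denominator 1 − (1+r)^(−48) = 0.444773464.
P = 219.533 / 0.444773464 ≈ 493.58.

€493.58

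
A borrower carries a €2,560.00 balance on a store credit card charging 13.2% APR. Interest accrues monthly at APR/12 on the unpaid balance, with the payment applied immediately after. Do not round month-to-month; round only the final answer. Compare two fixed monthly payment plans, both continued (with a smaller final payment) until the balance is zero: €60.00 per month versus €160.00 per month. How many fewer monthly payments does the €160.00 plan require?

Monthly rate r = 13.2%/12 = 1.1% = 0.011.
At €60.00/mo: n = ⌈−ln(1 − rB₀/P)/ln(1+r)⌉ = 58 payments (last €55.11); total interest = total paid − €2,560.00 = €915.11.
At €160.00/mo: 18 payments (last €111.42); total interest €271.42.
Payments saved = 58 − 18 = 40.

40 fewer payments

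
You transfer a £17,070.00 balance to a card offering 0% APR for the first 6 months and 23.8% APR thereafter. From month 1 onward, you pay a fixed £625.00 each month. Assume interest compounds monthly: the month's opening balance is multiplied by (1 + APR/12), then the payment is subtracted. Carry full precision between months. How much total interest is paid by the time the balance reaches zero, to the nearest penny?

Promo months 1–6 at r₀ = 0%/12 = 0; months 7+ at r₁ = 23.8%/12 = 0.0198333.
After month 6 (no interest yet): B = £17,070.00 − 6·£625.00 = £13,320.00.
Then at r₁ with £625.00/mo: n₂ = −ln(1 − r₁·B/P)/ln(1+r₁) ≈ 27.97 → 28 more payments.
Total paid = 33·£625.00 + £608.43 = £21,233.43; interest = £21,233.43 − £17,070.00 = £4,163.43.

£4,163.43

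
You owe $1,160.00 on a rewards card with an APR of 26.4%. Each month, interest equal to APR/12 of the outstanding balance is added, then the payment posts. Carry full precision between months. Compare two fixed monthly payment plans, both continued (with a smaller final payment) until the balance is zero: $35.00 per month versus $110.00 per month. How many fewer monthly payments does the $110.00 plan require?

Monthly rate r = 26.4%/12 = 2.2% = 0.022.
At $35.00/mo: n = ⌈−ln(1 − rB₀/P)/ln(1+r)⌉ = 61 payments (last $0.77); total interest = total paid − $1,160.00 = $940.77.
At $110.00/mo: 13 payments (last $14.43); total interest $174.43.
Payments saved = 61 − 13 = 48.

48 fewer payments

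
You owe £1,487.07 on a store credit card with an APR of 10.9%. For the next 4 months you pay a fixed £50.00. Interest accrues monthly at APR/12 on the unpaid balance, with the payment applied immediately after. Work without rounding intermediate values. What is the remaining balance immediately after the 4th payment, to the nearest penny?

£1,339.10

Monthly rate r = 10.9%/12 = 0.908333% = 0.00908333.
Each month: B ← B·(1+r) − £50.00.
Month 1: interest £13.51; balance after payment £1,450.58.
Month 2: interest £13.18; balance after payment £1,413.75.
Month 3: interest £12.84; balance after payment £1,376.60.
Month 4: interest £12.50; balance after payment £1,339.10.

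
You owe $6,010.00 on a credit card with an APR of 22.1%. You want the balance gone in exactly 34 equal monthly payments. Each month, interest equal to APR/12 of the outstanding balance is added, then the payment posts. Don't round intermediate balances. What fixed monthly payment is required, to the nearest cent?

Monthly rate r = 22.1%/12 = 1.84167% = 0.0184167.
Level-payment amortization: P = B₀·r / (1 − (1+r)^(−n)) = 6010.00·0.0184167 / (1 − 1.01842^(−34)).
Denominator 1 − (1+r)^(−34) = 0.46230863.
P = 110.684 / 0.46230863 ≈ 239.42.

$239.42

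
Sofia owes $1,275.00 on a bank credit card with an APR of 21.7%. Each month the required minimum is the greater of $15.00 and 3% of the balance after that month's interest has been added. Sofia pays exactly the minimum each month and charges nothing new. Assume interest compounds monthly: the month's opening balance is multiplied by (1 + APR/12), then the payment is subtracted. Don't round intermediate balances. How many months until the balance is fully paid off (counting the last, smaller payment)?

Monthly rate r = 21.7%/12 = 1.80833% = 0.0180833.
While 3% of the post-interest balance exceeds $15.00, each month B ← (B·(1+r))·(1 − 0.03), i.e. B shrinks by the factor (1+r)·0.97 = 0.98754.
This holds for months 1–77. Entering month 78 the balance is $485.57; 3% of the post-interest balance is now below $15.00, so the flat $15.00 minimum applies from here.
From month 78 a fixed $15.00 at rate r clears $485.57 in 50 more payments. Total: 77 + 50 = 127 months.

127 months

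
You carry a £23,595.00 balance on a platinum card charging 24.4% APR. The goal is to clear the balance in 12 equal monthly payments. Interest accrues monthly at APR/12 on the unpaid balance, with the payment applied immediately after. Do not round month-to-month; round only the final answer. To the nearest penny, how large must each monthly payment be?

£2,235.70

Monthly rate r = 24.4%/12 = 2.03333% = 0.0203333.
Level-payment amortization: P = B₀·r / (1 − (1+r)^(−n)) = 23595.00·0.0203333 / (1 − 1.02033^(−12)).
Denominator 1 − (1+r)^(−12) = 0.214592396.
P = 479.765 / 0.214592396 ≈ 2235.70.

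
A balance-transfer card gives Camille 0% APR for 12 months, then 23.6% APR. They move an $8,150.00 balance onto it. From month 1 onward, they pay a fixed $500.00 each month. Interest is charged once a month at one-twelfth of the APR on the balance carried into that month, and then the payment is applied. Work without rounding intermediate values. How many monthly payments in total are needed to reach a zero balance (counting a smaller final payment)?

17 months

Promo months 1–12 at r₀ = 0%/12 = 0; months 13+ at r₁ = 23.6%/12 = 0.0196667.
After month 12 (no interest yet): B = $8,150.00 − 12·$500.00 = $2,150.00.
Then at r₁ with $500.00/mo: n₂ = −ln(1 − r₁·B/P)/ln(1+r₁) ≈ 4.54 → 5 more payments.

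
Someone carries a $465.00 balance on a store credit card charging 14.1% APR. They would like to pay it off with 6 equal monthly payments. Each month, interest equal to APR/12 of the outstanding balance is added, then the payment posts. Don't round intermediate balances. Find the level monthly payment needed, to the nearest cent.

$80.72

Monthly rate r = 14.1%/12 = 1.175% = 0.01175.
Level-payment amortization: P = B₀·r / (1 − (1+r)^(−n)) = 465.00·0.01175 / (1 − 1.01175^(−6)).
Denominator 1 − (1+r)^(−6) = 0.0676891862.
P = 5.46375 / 0.0676891862 ≈ 80.72.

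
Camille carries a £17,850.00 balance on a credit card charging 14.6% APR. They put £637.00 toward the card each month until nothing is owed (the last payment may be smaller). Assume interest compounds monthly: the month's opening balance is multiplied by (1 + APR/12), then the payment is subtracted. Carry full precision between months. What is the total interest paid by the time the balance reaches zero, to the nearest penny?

£4,112.43

Monthly rate r = 14.6%/12 = 1.21667% = 0.0121667.
Payoff takes n = ⌈−ln(1 − rB₀/P)/ln(1+r)⌉ = ⌈34.476⌉ = 35 payments; the last is £304.43.
Total paid = 34·£637.00 + £304.43 = £21,962.43.
Total interest = total paid − principal = £21,962.43 − £17,850.00 = £4,112.43.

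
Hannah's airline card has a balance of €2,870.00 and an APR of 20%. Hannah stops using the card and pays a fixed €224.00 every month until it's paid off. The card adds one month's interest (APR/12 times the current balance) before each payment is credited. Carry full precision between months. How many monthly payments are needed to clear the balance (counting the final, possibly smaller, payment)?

Monthly rate r = 20%/12 = 1.66667% = 0.0166667.
Recurrence: B ← B·(1+r) − €224.00.
Month 1: interest €47.83; balance after payment €2,693.83.
Month 2: interest €44.90; balance after payment €2,514.73.
Closed form: n = −ln(1 − rB₀/P)/ln(1+r) = −ln(0.78646)/ln(1.01667) ≈ 14.533, so the balance reaches zero during payment 15.

15 payments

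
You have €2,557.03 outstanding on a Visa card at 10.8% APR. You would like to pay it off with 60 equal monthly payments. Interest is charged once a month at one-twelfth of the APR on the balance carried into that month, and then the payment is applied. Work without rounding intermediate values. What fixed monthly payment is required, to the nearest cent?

Monthly rate r = 10.8%/12 = 0.9% = 0.009.
Level-payment amortization: P = B₀·r / (1 − (1+r)^(−n)) = 2557.03·0.009 / (1 − 1.009^(−60)).
Denominator 1 − (1+r)^(−60) = 0.415842407.
P = 23.0133 / 0.415842407 ≈ 55.34.

€55.34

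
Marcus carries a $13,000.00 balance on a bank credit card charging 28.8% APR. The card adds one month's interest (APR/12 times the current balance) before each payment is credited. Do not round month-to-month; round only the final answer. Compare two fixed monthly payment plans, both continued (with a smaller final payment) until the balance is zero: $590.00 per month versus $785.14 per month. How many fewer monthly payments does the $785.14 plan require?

Monthly rate r = 28.8%/12 = 2.4% = 0.024.
At $590.00/mo: n = ⌈−ln(1 − rB₀/P)/ln(1+r)⌉ = 32 payments (last $431.48); total interest = total paid − $13,000.00 = $5,721.48.
At $785.14/mo: 22 payments (last $281.00); total interest $3,768.94.
Payments saved = 32 − 22 = 10.

10 fewer payments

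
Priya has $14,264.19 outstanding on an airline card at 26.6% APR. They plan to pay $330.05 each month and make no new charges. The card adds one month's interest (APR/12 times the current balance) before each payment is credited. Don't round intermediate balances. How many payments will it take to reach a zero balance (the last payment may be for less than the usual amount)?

145 payments

Monthly rate r = 26.6%/12 = 2.21667% = 0.0221667.
Recurrence: B ← B·(1+r) − $330.05.
Month 1: interest $316.19; balance after payment $14,250.33.
Month 2: interest $315.88; balance after payment $14,236.16.
Closed form: n = −ln(1 − rB₀/P)/ln(1+r) = −ln(0.041995)/ln(1.02217) ≈ 144.596, so the balance reaches zero during payment 145.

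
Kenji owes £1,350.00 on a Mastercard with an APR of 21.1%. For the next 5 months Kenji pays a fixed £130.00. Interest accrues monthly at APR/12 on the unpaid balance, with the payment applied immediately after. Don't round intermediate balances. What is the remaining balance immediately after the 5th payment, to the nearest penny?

£799.67

Monthly rate r = 21.1%/12 = 1.75833% = 0.0175833.
Each month: B ← B·(1+r) − £130.00.
Month 1: interest £23.74; balance after payment £1,243.74.
Month 2: interest £21.87; balance after payment £1,135.61.
Month 3: interest £19.97; balance after payment £1,025.57.
Month 4: interest £18.03; balance after payment £913.61.
Month 5: interest £16.06; balance after payment £799.67.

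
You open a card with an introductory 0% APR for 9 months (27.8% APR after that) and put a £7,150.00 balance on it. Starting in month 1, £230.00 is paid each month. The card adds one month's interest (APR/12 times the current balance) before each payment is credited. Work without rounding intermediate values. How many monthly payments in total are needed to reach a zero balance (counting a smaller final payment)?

Promo months 1–9 at r₀ = 0%/12 = 0; months 10+ at r₁ = 27.8%/12 = 0.0231667.
After month 9 (no interest yet): B = £7,150.00 − 9·£230.00 = £5,080.00.
Then at r₁ with £230.00/mo: n₂ = −ln(1 − r₁·B/P)/ln(1+r₁) ≈ 31.30 → 32 more payments.

41 payments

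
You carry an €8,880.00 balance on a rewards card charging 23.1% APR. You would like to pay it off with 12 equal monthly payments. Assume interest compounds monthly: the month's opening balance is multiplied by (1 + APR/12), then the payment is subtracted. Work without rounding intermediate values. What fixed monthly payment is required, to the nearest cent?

€835.83

Monthly rate r = 23.1%/12 = 1.925% = 0.01925.
Level-payment amortization: P = B₀·r / (1 − (1+r)^(−n)) = 8880.00·0.01925 / (1 − 1.01925^(−12)).
Denominator 1 − (1+r)^(−12) = 0.204516166.
P = 170.94 / 0.204516166 ≈ 835.83.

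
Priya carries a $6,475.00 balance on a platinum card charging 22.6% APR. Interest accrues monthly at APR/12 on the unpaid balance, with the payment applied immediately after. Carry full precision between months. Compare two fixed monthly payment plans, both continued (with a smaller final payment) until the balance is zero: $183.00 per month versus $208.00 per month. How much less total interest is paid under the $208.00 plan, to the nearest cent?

$927.62

Monthly rate r = 22.6%/12 = 1.88333% = 0.0188333.
At $183.00/mo: n = ⌈−ln(1 − rB₀/P)/ln(1+r)⌉ = 59 payments (last $152.75); total interest = total paid − $6,475.00 = $4,291.75.
At $208.00/mo: 48 payments (last $63.13); total interest $3,364.13.
Interest saved = $4,291.75 − $3,364.13 = $927.62.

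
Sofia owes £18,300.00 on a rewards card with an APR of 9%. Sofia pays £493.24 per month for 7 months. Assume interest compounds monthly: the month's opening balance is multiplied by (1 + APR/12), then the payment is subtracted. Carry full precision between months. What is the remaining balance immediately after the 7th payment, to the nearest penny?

Monthly rate r = 9%/12 = 0.75% = 0.0075.
Each month: B ← B·(1+r) − £493.24.
Month 1: interest £137.25; balance after payment £17,944.01.
Month 2: interest £134.58; balance after payment £17,585.35.
Month 3: interest £131.89; balance after payment £17,224.00.
Month 4: interest £129.18; balance after payment £16,859.94.
Month 5: interest £126.45; balance after payment £16,493.15.
Month 6: interest £123.70; balance after payment £16,123.61.
Month 7: interest £120.93; balance after payment £15,751.30.

£15,751.30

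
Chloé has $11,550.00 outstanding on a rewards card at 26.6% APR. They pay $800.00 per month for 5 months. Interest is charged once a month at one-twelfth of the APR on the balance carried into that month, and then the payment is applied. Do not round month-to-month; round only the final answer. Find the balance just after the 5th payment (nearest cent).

Monthly rate r = 26.6%/12 = 2.21667% = 0.0221667.
Each month: B ← B·(1+r) − $800.00.
Month 1: interest $256.03; balance after payment $11,006.02.
Month 2: interest $243.97; balance after payment $10,449.99.
Month 3: interest $231.64; balance after payment $9,881.63.
Month 4: interest $219.04; balance after payment $9,300.68.
Month 5: interest $206.16; balance after payment $8,706.84.

$8,706.84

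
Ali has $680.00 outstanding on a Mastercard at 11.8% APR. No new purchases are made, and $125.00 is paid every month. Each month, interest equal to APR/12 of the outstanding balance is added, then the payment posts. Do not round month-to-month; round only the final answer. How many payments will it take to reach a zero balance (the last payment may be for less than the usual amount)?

6 months

Monthly rate r = 11.8%/12 = 0.983333% = 0.00983333.
Recurrence: B ← B·(1+r) − $125.00.
Month 1: interest $6.69; balance after payment $561.69.
Month 2: interest $5.52; balance after payment $442.21.
Month 3: interest $4.35; balance after payment $321.56.
Month 4: interest $3.16; balance after payment $199.72.
Month 5: interest $1.96; balance after payment $76.68.
Month 6: interest $0.75; balance after payment $0.00.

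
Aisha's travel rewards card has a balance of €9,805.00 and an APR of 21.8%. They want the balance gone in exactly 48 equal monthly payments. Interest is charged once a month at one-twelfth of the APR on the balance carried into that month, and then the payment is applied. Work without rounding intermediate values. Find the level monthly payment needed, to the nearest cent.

€307.85

Monthly rate r = 21.8%/12 = 1.81667% = 0.0181667.
Level-payment amortization: P = B₀·r / (1 − (1+r)^(−n)) = 9805.00·0.0181667 / (1 − 1.01817^(−48)).
Denominator 1 − (1+r)^(−48) = 0.578600504.
P = 178.124 / 0.578600504 ≈ 307.85.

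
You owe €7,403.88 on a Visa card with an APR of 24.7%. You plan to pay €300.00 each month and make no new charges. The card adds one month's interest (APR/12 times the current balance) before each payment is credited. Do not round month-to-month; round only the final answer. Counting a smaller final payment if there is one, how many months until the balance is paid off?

35 months

Monthly rate r = 24.7%/12 = 2.05833% = 0.0205833.
Recurrence: B ← B·(1+r) − €300.00.
Month 1: interest €152.40; balance after payment €7,256.28.
Month 2: interest €149.36; balance after payment €7,105.63.
Closed form: n = −ln(1 − rB₀/P)/ln(1+r) = −ln(0.49201)/ln(1.02058) ≈ 34.811, so the balance reaches zero during payment 35.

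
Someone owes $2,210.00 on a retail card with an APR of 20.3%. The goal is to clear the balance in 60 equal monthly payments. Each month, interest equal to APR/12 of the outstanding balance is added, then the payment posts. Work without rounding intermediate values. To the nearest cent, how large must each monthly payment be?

$58.92

Monthly rate r = 20.3%/12 = 1.69167% = 0.0169167.
Level-payment amortization: P = B₀·r / (1 − (1+r)^(−n)) = 2210.00·0.0169167 / (1 − 1.01692^(−60)).
Denominator 1 − (1+r)^(−60) = 0.634507822.
P = 37.3858 / 0.634507822 ≈ 58.92.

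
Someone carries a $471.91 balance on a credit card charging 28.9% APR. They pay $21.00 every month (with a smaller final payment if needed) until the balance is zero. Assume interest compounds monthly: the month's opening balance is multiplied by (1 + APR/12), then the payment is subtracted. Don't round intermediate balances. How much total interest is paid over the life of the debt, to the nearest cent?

Monthly rate r = 28.9%/12 = 2.40833% = 0.0240833.
Payoff takes n = ⌈−ln(1 − rB₀/P)/ln(1+r)⌉ = ⌈32.740⌉ = 33 payments; the last is $15.58.
Total paid = 32·$21.00 + $15.58 = $687.58.
Total interest = total paid − principal = $687.58 − $471.91 = $215.67.

$215.67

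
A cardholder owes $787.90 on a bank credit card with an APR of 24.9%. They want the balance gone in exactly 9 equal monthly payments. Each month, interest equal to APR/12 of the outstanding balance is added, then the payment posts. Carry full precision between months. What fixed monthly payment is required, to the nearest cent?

Monthly rate r = 24.9%/12 = 2.075% = 0.02075.
Level-payment amortization: P = B₀·r / (1 − (1+r)^(−n)) = 787.90·0.02075 / (1 − 1.02075^(−9)).
Denominator 1 − (1+r)^(−9) = 0.168761782.
P = 16.3489 / 0.168761782 ≈ 96.88.

$96.88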